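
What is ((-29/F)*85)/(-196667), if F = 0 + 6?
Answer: 2465/1180002 ≈ 0.0020890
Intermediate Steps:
F = 6
((-29/F)*85)/(-196667) = ((-29/6)*85)/(-196667) = (((⅙)*(-29))*85)*(-1/196667) = -29/6*85*(-1/196667) = -2465/6*(-1/196667) = 2465/1180002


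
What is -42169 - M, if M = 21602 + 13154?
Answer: -76925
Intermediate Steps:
M = 34756
-42169 - M = -42169 - 1*34756 = -42169 - 34756 = -76925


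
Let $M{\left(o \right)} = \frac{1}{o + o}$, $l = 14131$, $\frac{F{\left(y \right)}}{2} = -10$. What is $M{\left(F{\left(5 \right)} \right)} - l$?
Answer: $- \frac{565241}{40} \approx -14131.0$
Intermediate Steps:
$F{\left(y \right)} = -20$ ($F{\left(y \right)} = 2 \left(-10\right) = -20$)
$M{\left(o \right)} = \frac{1}{2 o}$
$M{\left(F{\left(5 \right)} \right)} - l = \frac{1}{2 \left(-20\right)} - 14131 = \frac{1}{2} \left(- \frac{1}{20}\right) - 14131 = - \frac{1}{40} - 14131 = - \frac{565241}{40}$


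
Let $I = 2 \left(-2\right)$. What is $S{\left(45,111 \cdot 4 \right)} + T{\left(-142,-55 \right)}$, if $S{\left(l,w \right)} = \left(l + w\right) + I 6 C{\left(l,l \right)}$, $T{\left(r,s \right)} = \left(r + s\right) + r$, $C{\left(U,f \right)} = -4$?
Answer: $246$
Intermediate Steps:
$I = -4$
$T{\left(r,s \right)} = s + 2 r$
$S{\left(l,w \right)} = 96 + l + w$ ($S{\left(l,w \right)} = \left(l + w\right) + \left(-4\right) 6 \left(-4\right) = \left(l + w\right) - -96 = \left(l + w\right) + 96 = 96 + l + w$)
$S{\left(45,111 \cdot 4 \right)} + T{\left(-142,-55 \right)} = \left(96 + 45 + 111 \cdot 4\right) + \left(-55 + 2 \left(-142\right)\right) = \left(96 + 45 + 444\right) - 339 = 585 - 339 = 246$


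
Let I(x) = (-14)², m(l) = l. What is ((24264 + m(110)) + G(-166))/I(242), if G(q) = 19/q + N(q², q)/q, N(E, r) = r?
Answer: 578033/4648 ≈ 124.36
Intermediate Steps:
G(q) = 1 + 19/q (G(q) = 19/q + q/q = 19/q + 1 = 1 + 19/q)
I(x) = 196
((24264 + m(110)) + G(-166))/I(242) = ((24264 + 110) + (19 - 166)/(-166))/196 = (24374 - 1/166*(-147))*(1/196) = (24374 + 147/166)*(1/196) = (4046231/166)*(1/196) = 578033/4648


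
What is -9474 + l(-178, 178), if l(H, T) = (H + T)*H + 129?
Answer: -9345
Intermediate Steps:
l(H, T) = 129 + H*(H + T) (l(H, T) = H*(H + T) + 129 = 129 + H*(H + T))
-9474 + l(-178, 178) = -9474 + (129 + (-178)**2 - 178*178) = -9474 + (129 + 31684 - 31684) = -9474 + 129 = -9345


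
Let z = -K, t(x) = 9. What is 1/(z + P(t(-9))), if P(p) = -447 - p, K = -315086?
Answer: 1/314630 ≈ 3.1783e-6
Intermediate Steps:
z = 315086 (z = -1*(-315086) = 315086)
1/(z + P(t(-9))) = 1/(315086 + (-447 - 1*9)) = 1/(315086 + (-447 - 9)) = 1/(315086 - 456) = 1/314630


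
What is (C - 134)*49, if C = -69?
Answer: -9947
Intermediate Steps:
(C - 134)*49 = (-69 - 134)*49 = -203*49 = -9947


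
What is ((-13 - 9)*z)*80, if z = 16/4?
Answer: -7040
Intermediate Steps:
z = 4 (z = 16*(1/4) = 4)
((-13 - 9)*z)*80 = ((-13 - 9)*4)*80 = -22*4*80 = -88*80 = -7040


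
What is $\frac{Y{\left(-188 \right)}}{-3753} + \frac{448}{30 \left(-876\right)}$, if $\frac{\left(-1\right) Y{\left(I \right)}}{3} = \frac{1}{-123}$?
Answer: $- \frac{957797}{56163645} \approx -0.017054$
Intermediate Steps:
$Y{\left(I \right)} = \frac{1}{41}$ ($Y{\left(I \right)} = - \frac{3}{-123} = \left(-3\right) \left(- \frac{1}{123}\right) = \frac{1}{41}$)
$\frac{Y{\left(-188 \right)}}{-3753} + \frac{448}{30 \left(-876\right)} = \frac{1}{41 \left(-3753\right)} + \frac{448}{30 \left(-876\right)} = \frac{1}{41} \left(- \frac{1}{3753}\right) + \frac{448}{-26280} = - \frac{1}{153873} + 448 \left(- \frac{1}{26280}\right) = - \frac{1}{153873} - \frac{56}{3285} = - \frac{957797}{56163645}$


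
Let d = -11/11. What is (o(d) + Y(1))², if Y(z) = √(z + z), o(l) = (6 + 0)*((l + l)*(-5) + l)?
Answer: (54 + √2)² ≈ 3070.7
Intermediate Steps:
d = -1 (d = -11*1/11 = -1)
o(l) = -54*l (o(l) = 6*((2*l)*(-5) + l) = 6*(-10*l + l) = 6*(-9*l) = -54*l)
Y(z) = √2*√z (Y(z) = √(2*z) = √2*√z)
(o(d) + Y(1))² = (-54*(-1) + √2*√1)² = (54 + √2*1)² = (54 + √2)²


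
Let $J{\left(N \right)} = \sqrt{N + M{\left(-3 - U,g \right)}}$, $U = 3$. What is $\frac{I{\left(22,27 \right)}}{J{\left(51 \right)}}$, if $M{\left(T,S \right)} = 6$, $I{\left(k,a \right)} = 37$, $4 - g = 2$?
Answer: $\frac{37 \sqrt{57}}{57} \approx 4.9008$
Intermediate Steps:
$g = 2$ ($g = 4 - 2 = 2$)
$J{\left(N \right)} = \sqrt{6 + N}$ ($J{\left(N \right)} = \sqrt{N + 6} = \sqrt{6 + N}$)
$\frac{I{\left(22,27 \right)}}{J{\left(51 \right)}} = \frac{37}{\sqrt{6 + 51}} = \frac{37}{\sqrt{57}} = 37 \frac{\sqrt{57}}{57} = \frac{37 \sqrt{57}}{57}$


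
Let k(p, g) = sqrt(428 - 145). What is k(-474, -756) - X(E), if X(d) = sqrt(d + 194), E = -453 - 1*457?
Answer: sqrt(283) - 2*I*sqrt(179) ≈ 16.823 - 26.758*I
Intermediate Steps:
k(p, g) = sqrt(283)
E = -910 (E = -453 - 457 = -910)
X(d) = sqrt(194 + d)
k(-474, -756) - X(E) = sqrt(283) - sqrt(194 - 910) = sqrt(283) - sqrt(-716) = sqrt(283) - 2*I*sqrt(179)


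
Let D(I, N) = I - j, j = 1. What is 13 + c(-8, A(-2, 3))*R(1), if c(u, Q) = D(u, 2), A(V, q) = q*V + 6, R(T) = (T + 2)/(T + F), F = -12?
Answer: 170/11 ≈ 15.455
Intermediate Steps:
R(T) = (2 + T)/(-12 + T) (R(T) = (T + 2)/(T - 12) = (2 + T)/(-12 + T))
A(V, q) = 6 + V*q (A(V, q) = V*q + 6 = 6 + V*q)
D(I, N) = -1 + I (D(I, N) = I - 1*1 = I - 1 = -1 + I)
c(u, Q) = -1 + u
13 + c(-8, A(-2, 3))*R(1) = 13 + (-1 - 8)*((2 + 1)/(-12 + 1)) = 13 - 9*3/(-11) = 13 - (-9)*3/11 = 13 - 9*(-3/11) = 13 + 27/11 = 170/11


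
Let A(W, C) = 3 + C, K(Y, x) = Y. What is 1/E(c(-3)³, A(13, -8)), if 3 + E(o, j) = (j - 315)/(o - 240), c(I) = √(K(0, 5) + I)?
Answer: 3*(-√3 + 80*I)/(-400*I + 9*√3) ≈ -0.5996 + 0.010377*I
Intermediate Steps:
c(I) = √I (c(I) = √(0 + I) = √I)
E(o, j) = -3 + (-315 + j)/(-240 + o) (E(o, j) = -3 + (j - 315)/(o - 240) = -3 + (-315 + j)/(-240 + o))
1/E(c(-3)³, A(13, -8)) = 1/((405 + (3 - 8) - 3*(-3*I*√3))/(-240 + (√(-3))³)) = 1/((405 - 5 - 3*(-3*I*√3))/(-240 + (I*√3)³)) = 1/((405 - 5 - (-9)*I*√3)/(-240 - 3*I*√3)) = 1/((405 - 5 + 9*I*√3)/(-240 - 3*I*√3)) = 1/((400 + 9*I*√3)/(-240 - 3*I*√3)) = (-240 - 3*I*√3)/(400 + 9*I*√3)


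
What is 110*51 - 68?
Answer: 5542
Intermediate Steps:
110*51 - 68 = 5610 - 68 = 5542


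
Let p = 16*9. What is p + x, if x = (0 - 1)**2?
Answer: 145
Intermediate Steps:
p = 144
x = 1 (x = (-1)**2 = 1)
p + x = 144 + 1 = 145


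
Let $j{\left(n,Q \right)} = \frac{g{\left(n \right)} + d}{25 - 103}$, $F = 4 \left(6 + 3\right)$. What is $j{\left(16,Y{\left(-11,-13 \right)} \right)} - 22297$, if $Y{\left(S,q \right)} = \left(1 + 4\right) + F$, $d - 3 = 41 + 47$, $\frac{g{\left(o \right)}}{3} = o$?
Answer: $- \frac{1739305}{78} \approx -22299.0$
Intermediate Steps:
$g{\left(o \right)} = 3 o$
$d = 91$ ($d = 3 + \left(41 + 47\right) = 3 + 88 = 91$)
$F = 36$ ($F = 4 \cdot 9 = 36$)
$Y{\left(S,q \right)} = 41$ ($Y{\left(S,q \right)} = \left(1 + 4\right) + 36 = 5 + 36 = 41$)
$j{\left(n,Q \right)} = - \frac{7}{6} - \frac{n}{26}$ ($j{\left(n,Q \right)} = \frac{3 n + 91}{25 - 103} = \frac{91 + 3 n}{-78} = \left(91 + 3 n\right) \left(- \frac{1}{78}\right) = - \frac{7}{6} - \frac{n}{26}$)
$j{\left(16,Y{\left(-11,-13 \right)} \right)} - 22297 = \left(- \frac{7}{6} - \frac{8}{13}\right) - 22297 = - \frac{139}{78} - 22297 = - \frac{1739305}{78}$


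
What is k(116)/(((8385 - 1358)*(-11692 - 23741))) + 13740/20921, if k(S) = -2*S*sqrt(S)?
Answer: 13740/20921 + 464*sqrt(29)/248987691 ≈ 0.65677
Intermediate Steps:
k(S) = -2*S**(3/2)
k(116)/(((8385 - 1358)*(-11692 - 23741))) + 13740/20921 = (-464*sqrt(29))/(((8385 - 1358)*(-11692 - 23741))) + 13740/20921 = (-464*sqrt(29))/((7027*(-35433))) + 13740*(1/20921) = -464*sqrt(29)/(-248987691) + 13740/20921 = -464*sqrt(29)*(-1/248987691) + 13740/20921 = 464*sqrt(29)/248987691 + 13740/20921 = 13740/20921 + 464*sqrt(29)/248987691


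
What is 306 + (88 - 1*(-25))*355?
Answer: 40421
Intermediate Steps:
306 + (88 - 1*(-25))*355 = 306 + (88 + 25)*355 = 306 + 113*355 = 306 + 40115 = 40421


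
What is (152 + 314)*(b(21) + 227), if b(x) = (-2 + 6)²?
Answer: 113238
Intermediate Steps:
b(x) = 16 (b(x) = 4² = 16)
(152 + 314)*(b(21) + 227) = (152 + 314)*(16 + 227) = 466*243 = 113238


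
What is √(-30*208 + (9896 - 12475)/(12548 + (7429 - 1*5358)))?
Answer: I*√1333620307041/14619 ≈ 78.995*I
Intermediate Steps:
√(-30*208 + (9896 - 12475)/(12548 + (7429 - 1*5358))) = √(-6240 - 2579/(12548 + (7429 - 5358))) = √(-6240 - 2579/(12548 + 2071)) = √(-6240 - 2579/14619) = √(-91225139/14619) = I*√1333620307041/14619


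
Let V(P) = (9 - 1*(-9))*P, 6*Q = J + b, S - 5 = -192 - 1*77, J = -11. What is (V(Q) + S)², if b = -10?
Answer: 106929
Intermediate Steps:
S = -264 (S = 5 + (-192 - 1*77) = 5 + (-192 - 77) = 5 - 269 = -264)
Q = -7/2 (Q = (-11 - 10)/6 = (⅙)*(-21) = -7/2 ≈ -3.5000)
V(P) = 18*P (V(P) = (9 + 9)*P = 18*P)
(V(Q) + S)² = (18*(-7/2) - 264)² = (-63 - 264)² = (-327)² = 106929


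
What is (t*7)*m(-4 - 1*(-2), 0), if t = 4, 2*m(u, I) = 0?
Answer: 0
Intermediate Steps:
m(u, I) = 0 (m(u, I) = (1/2)*0 = 0)
(t*7)*m(-4 - 1*(-2), 0) = (4*7)*0 = 28*0 = 0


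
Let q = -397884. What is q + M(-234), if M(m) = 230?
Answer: -397654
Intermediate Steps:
q + M(-234) = -397884 + 230 = -397654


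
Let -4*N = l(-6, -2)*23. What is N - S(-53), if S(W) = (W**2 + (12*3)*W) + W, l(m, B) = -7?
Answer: -3231/4 ≈ -807.75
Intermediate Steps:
S(W) = W**2 + 37*W (S(W) = (W**2 + 36*W) + W = W**2 + 37*W)
N = 161/4 (N = -(-7)*23/4 = -1/4*(-161) = 161/4 ≈ 40.250)
N - S(-53) = 161/4 - (-53)*(37 - 53) = 161/4 - (-53)*(-16) = 161/4 - 1*848 = 161/4 - 848 = -3231/4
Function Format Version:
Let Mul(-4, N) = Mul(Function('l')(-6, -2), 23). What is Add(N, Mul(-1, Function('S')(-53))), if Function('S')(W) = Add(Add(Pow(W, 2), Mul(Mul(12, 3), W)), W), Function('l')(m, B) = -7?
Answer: Rational(-3231, 4) ≈ -807.75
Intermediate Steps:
Function('S')(W) = Add(Pow(W, 2), Mul(37, W)) (Function('S')(W) = Add(Add(Pow(W, 2), Mul(36, W)), W) = Add(Pow(W, 2), Mul(37, W)))
N = Rational(161, 4) (N = Mul(Rational(-1, 4), Mul(-7, 23)) = Mul(Rational(-1, 4), -161) = Rational(161, 4) ≈ 40.250)
Add(N, Mul(-1, Function('S')(-53))) = Add(Rational(161, 4), Mul(-1, Mul(-53, Add(37, -53)))) = Add(Rational(161, 4), Mul(-1, Mul(-53, -16))) = Add(Rational(161, 4), Mul(-1, 848)) = Add(Rational(161, 4), -848) = Rational(-3231, 4)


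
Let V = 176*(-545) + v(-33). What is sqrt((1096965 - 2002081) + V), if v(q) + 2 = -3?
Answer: I*sqrt(1001041) ≈ 1000.5*I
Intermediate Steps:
v(q) = -5 (v(q) = -2 - 3 = -5)
V = -95925 (V = 176*(-545) - 5 = -95920 - 5 = -95925)
sqrt((1096965 - 2002081) + V) = sqrt((1096965 - 2002081) - 95925) = sqrt(-905116 - 95925) = sqrt(-1001041) = I*sqrt(1001041)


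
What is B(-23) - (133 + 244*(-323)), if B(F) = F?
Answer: 78656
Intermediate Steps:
B(-23) - (133 + 244*(-323)) = -23 - (133 + 244*(-323)) = -23 - (133 - 78812) = -23 - 1*(-78679) = -23 + 78679 = 78656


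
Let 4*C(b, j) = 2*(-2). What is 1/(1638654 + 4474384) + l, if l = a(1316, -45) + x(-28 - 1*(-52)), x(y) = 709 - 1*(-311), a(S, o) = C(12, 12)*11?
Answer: 6168055343/6113038 ≈ 1009.0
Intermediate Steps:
C(b, j) = -1 (C(b, j) = (2*(-2))/4 = (1/4)*(-4) = -1)
a(S, o) = -11 (a(S, o) = -1*11 = -11)
x(y) = 1020 (x(y) = 709 + 311 = 1020)
l = 1009 (l = -11 + 1020 = 1009)
1/(1638654 + 4474384) + l = 1/(1638654 + 4474384) + 1009 = 1/6113038 + 1009 = 6168055343/6113038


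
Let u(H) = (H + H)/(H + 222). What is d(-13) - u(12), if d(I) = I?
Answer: -511/39 ≈ -13.103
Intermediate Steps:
u(H) = 2*H/(222 + H) (u(H) = (2*H)/(222 + H) = 2*H/(222 + H))
d(-13) - u(12) = -13 - 2*12/(222 + 12) = -13 - 2*12/234 = -13 - 1*4/39 = -13 - 4/39 = -511/39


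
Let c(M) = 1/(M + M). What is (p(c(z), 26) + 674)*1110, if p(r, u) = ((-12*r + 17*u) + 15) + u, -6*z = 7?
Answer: 9029850/7 ≈ 1.2900e+6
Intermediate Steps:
z = -7/6 (z = -1/6*7 = -7/6 ≈ -1.1667)
c(M) = 1/(2*M)
p(r, u) = 15 - 12*r + 18*u (p(r, u) = (15 - 12*r + 17*u) + u = 15 - 12*r + 18*u)
(p(c(z), 26) + 674)*1110 = ((15 - 6/(-7/6) + 18*26) + 674)*1110 = ((15 - 6*(-6)/7 + 468) + 674)*1110 = ((15 - 12*(-3/7) + 468) + 674)*1110 = ((15 + 36/7 + 468) + 674)*1110 = (3417/7 + 674)*1110 = (8135/7)*1110 = 9029850/7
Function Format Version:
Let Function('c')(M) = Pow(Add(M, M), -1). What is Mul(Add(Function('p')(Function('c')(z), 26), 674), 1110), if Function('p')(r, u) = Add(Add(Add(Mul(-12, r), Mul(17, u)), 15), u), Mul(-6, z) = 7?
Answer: Rational(9029850, 7) ≈ 1.2900e+6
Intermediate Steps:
z = Rational(-7, 6) (z = Mul(Rational(-1, 6), 7) = Rational(-7, 6) ≈ -1.1667)
Function('c')(M) = Mul(Rational(1, 2), Pow(M, -1)) (Function('c')(M) = Pow(Mul(2, M), -1) = Mul(Rational(1, 2), Pow(M, -1)))
Function('p')(r, u) = Add(15, Mul(-12, r), Mul(18, u)) (Function('p')(r, u) = Add(Add(15, Mul(-12, r), Mul(17, u)), u) = Add(15, Mul(-12, r), Mul(18, u)))
Mul(Add(Function('p')(Function('c')(z), 26), 674), 1110) = Mul(Add(Add(15, Mul(-12, Mul(Rational(1, 2), Pow(Rational(-7, 6), -1))), Mul(18, 26)), 674), 1110) = Mul(Add(Add(15, Mul(-12, Mul(Rational(1, 2), Rational(-6, 7))), 468), 674), 1110) = Mul(Add(Add(15, Mul(-12, Rational(-3, 7)), 468), 674), 1110) = Mul(Add(Add(15, Rational(36, 7), 468), 674), 1110) = Mul(Add(Rational(3417, 7), 674), 1110) = Mul(Rational(8135, 7), 1110) = Rational(9029850, 7)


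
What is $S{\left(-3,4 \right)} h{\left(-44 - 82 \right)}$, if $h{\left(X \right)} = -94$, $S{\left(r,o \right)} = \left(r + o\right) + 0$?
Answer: $-94$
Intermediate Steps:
$S{\left(r,o \right)} = o + r$ ($S{\left(r,o \right)} = \left(o + r\right) + 0 = o + r$)
$S{\left(-3,4 \right)} h{\left(-44 - 82 \right)} = \left(4 - 3\right) \left(-94\right) = 1 \left(-94\right) = -94$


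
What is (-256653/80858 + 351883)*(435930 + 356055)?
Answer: 22533793992627585/80858 ≈ 2.7868e+11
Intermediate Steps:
(-256653/80858 + 351883)*(435930 + 356055) = (-256653*1/80858 + 351883)*791985 = (-256653/80858 + 351883)*791985 = (28452298961/80858)*791985 = 22533793992627585/80858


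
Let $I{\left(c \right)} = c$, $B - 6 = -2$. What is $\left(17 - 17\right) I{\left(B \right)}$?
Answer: $0$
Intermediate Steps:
$B = 4$ ($B = 6 - 2 = 4$)
$\left(17 - 17\right) I{\left(B \right)} = \left(17 - 17\right) 4 = 0 \cdot 4 = 0$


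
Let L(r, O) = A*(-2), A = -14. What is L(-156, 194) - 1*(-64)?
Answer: 92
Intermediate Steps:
L(r, O) = 28 (L(r, O) = -14*(-2) = 28)
L(-156, 194) - 1*(-64) = 28 - 1*(-64) = 28 + 64 = 92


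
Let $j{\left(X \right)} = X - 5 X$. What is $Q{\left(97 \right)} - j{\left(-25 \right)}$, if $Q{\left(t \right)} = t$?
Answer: $-3$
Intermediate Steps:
$j{\left(X \right)} = - 4 X$
$Q{\left(97 \right)} - j{\left(-25 \right)} = 97 - \left(-4\right) \left(-25\right) = 97 - 100 = -3$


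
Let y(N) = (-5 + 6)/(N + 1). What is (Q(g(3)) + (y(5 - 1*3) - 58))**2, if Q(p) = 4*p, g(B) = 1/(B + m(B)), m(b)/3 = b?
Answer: 29584/9 ≈ 3287.1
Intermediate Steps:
m(b) = 3*b
g(B) = 1/(4*B) (g(B) = 1/(B + 3*B) = 1/(4*B))
y(N) = 1/(1 + N)
(Q(g(3)) + (y(5 - 1*3) - 58))**2 = (4*((1/4)/3) + (1/(1 + (5 - 1*3)) - 58))**2 = (4*((1/4)*(1/3)) + (1/(1 + (5 - 3)) - 58))**2 = (4*(1/12) + (1/(1 + 2) - 58))**2 = (1/3 + (1/3 - 58))**2 = (1/3 - 173/3)**2 = (-172/3)**2 = 29584/9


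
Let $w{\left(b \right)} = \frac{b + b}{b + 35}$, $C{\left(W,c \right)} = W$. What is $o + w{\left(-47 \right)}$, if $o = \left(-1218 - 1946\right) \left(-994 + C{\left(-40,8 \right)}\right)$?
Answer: $\frac{19629503}{6} \approx 3.2716 \cdot 10^{6}$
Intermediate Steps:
$w{\left(b \right)} = \frac{2 b}{35 + b}$
$o = 3271576$ ($o = \left(-1218 - 1946\right) \left(-994 - 40\right) = \left(-3164\right) \left(-1034\right) = 3271576$)
$o + w{\left(-47 \right)} = 3271576 + 2 \left(-47\right) \frac{1}{35 - 47} = 3271576 + 2 \left(-47\right) \frac{1}{-12} = 3271576 + 2 \left(-47\right) \left(- \frac{1}{12}\right) = 3271576 + \frac{47}{6} = \frac{19629503}{6}$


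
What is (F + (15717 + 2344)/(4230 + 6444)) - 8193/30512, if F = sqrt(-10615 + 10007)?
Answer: 231812575/162842544 + 4*I*sqrt(38) ≈ 1.4235 + 24.658*I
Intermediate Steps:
F = 4*I*sqrt(38) (F = sqrt(-608) = 4*I*sqrt(38) ≈ 24.658*I)
(F + (15717 + 2344)/(4230 + 6444)) - 8193/30512 = (4*I*sqrt(38) + (15717 + 2344)/(4230 + 6444)) - 8193/30512 = (4*I*sqrt(38) + 18061/10674) - 8193*1/30512 = (4*I*sqrt(38) + 18061*(1/10674)) - 8193/30512 = (4*I*sqrt(38) + 18061/10674) - 8193/30512 = (18061/10674 + 4*I*sqrt(38)) - 8193/30512 = 231812575/162842544 + 4*I*sqrt(38)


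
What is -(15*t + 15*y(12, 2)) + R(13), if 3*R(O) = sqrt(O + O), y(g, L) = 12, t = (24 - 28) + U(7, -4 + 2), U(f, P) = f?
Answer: -225 + sqrt(26)/3 ≈ -223.30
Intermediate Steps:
t = 3 (t = (24 - 28) + 7 = -4 + 7 = 3)
R(O) = sqrt(2)*sqrt(O)/3 (R(O) = sqrt(O + O)/3 = sqrt(2*O)/3 = (sqrt(2)*sqrt(O))/3 = sqrt(2)*sqrt(O)/3)
-(15*t + 15*y(12, 2)) + R(13) = -15/(1/(3 + 12)) + sqrt(2)*sqrt(13)/3 = -15/(1/15) + sqrt(26)/3 = -15/1/15 + sqrt(26)/3 = -15*15 + sqrt(26)/3 = -225 + sqrt(26)/3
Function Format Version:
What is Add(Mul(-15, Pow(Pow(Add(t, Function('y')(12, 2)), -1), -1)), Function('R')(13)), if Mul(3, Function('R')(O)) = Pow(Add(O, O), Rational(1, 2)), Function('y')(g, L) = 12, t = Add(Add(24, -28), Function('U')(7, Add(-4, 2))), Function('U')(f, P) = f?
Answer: Add(-225, Mul(Rational(1, 3), Pow(26, Rational(1, 2)))) ≈ -223.30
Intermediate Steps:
t = 3 (t = Add(Add(24, -28), 7) = Add(-4, 7) = 3)
Function('R')(O) = Mul(Rational(1, 3), Pow(2, Rational(1, 2)), Pow(O, Rational(1, 2))) (Function('R')(O) = Mul(Rational(1, 3), Pow(Add(O, O), Rational(1, 2))) = Mul(Rational(1, 3), Pow(Mul(2, O), Rational(1, 2))) = Mul(Rational(1, 3), Mul(Pow(2, Rational(1, 2)), Pow(O, Rational(1, 2)))) = Mul(Rational(1, 3), Pow(2, Rational(1, 2)), Pow(O, Rational(1, 2))))
Add(Mul(-15, Pow(Pow(Add(t, Function('y')(12, 2)), -1), -1)), Function('R')(13)) = Add(Mul(-15, Pow(Pow(Add(3, 12), -1), -1)), Mul(Rational(1, 3), Pow(2, Rational(1, 2)), Pow(13, Rational(1, 2)))) = Add(Mul(-15, Pow(Pow(15, -1), -1)), Mul(Rational(1, 3), Pow(26, Rational(1, 2)))) = Add(Mul(-15, Pow(Rational(1, 15), -1)), Mul(Rational(1, 3), Pow(26, Rational(1, 2)))) = Add(Mul(-15, 15), Mul(Rational(1, 3), Pow(26, Rational(1, 2)))) = Add(-225, Mul(Rational(1, 3), Pow(26, Rational(1, 2))))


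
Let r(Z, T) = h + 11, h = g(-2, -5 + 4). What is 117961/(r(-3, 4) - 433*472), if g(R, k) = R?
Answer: -117961/204367 ≈ -0.57720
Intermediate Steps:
h = -2
r(Z, T) = 9 (r(Z, T) = -2 + 11 = 9)
117961/(r(-3, 4) - 433*472) = 117961/(9 - 433*472) = 117961/(9 - 204376) = 117961/(-204367) = 117961*(-1/204367) = -117961/204367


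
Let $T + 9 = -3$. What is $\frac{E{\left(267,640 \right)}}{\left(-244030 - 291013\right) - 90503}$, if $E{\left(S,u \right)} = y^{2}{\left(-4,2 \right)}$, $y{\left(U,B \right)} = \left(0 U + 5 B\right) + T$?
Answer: $- \frac{2}{312773} \approx -6.3944 \cdot 10^{-6}$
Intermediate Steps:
$T = -12$ ($T = -9 - 3 = -12$)
$y{\left(U,B \right)} = -12 + 5 B$ ($y{\left(U,B \right)} = \left(0 U + 5 B\right) - 12 = \left(0 + 5 B\right) - 12 = 5 B - 12 = -12 + 5 B$)
$E{\left(S,u \right)} = 4$ ($E{\left(S,u \right)} = \left(-12 + 5 \cdot 2\right)^{2} = \left(-12 + 10\right)^{2} = \left(-2\right)^{2} = 4$)
$\frac{E{\left(267,640 \right)}}{\left(-244030 - 291013\right) - 90503} = \frac{4}{\left(-244030 - 291013\right) - 90503} = \frac{4}{-535043 - 90503} = \frac{4}{-625546} = 4 \left(- \frac{1}{625546}\right) = - \frac{2}{312773}$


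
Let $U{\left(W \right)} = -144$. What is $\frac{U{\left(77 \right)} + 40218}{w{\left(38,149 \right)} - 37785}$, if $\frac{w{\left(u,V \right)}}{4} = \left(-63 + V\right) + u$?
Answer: $- \frac{40074}{37289} \approx -1.0747$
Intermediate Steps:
$w{\left(u,V \right)} = -252 + 4 V + 4 u$ ($w{\left(u,V \right)} = 4 \left(\left(-63 + V\right) + u\right) = 4 \left(-63 + V + u\right) = -252 + 4 V + 4 u$)
$\frac{U{\left(77 \right)} + 40218}{w{\left(38,149 \right)} - 37785} = \frac{-144 + 40218}{\left(-252 + 4 \cdot 149 + 4 \cdot 38\right) - 37785} = \frac{40074}{\left(-252 + 596 + 152\right) - 37785} = \frac{40074}{496 - 37785} = \frac{40074}{-37289} = 40074 \left(- \frac{1}{37289}\right) = - \frac{40074}{37289}$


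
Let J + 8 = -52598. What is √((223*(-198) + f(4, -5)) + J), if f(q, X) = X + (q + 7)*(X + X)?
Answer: 25*I*√155 ≈ 311.25*I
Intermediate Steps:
f(q, X) = X + 2*X*(7 + q) (f(q, X) = X + (7 + q)*(2*X) = X + 2*X*(7 + q))
J = -52606 (J = -8 - 52598 = -52606)
√((223*(-198) + f(4, -5)) + J) = √((223*(-198) - 5*(15 + 2*4)) - 52606) = √((-44154 - 5*(15 + 8)) - 52606) = √((-44154 - 5*23) - 52606) = √((-44154 - 115) - 52606) = √(-44269 - 52606) = √(-96875) = 25*I*√155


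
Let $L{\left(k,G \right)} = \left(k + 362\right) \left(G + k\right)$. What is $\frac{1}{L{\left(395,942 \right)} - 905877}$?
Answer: $\frac{1}{106232} \approx 9.4134 \cdot 10^{-6}$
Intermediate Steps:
$L{\left(k,G \right)} = \left(362 + k\right) \left(G + k\right)$
$\frac{1}{L{\left(395,942 \right)} - 905877} = \frac{1}{\left(395^{2} + 362 \cdot 942 + 362 \cdot 395 + 942 \cdot 395\right) - 905877} = \frac{1}{\left(156025 + 341004 + 142990 + 372090\right) - 905877} = \frac{1}{1012109 - 905877} = \frac{1}{106232}$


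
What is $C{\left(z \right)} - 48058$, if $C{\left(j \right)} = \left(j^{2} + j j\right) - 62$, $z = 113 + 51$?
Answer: $5672$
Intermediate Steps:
$z = 164$
$C{\left(j \right)} = -62 + 2 j^{2}$ ($C{\left(j \right)} = \left(j^{2} + j^{2}\right) - 62 = 2 j^{2} - 62 = -62 + 2 j^{2}$)
$C{\left(z \right)} - 48058 = \left(-62 + 2 \cdot 164^{2}\right) - 48058 = \left(-62 + 2 \cdot 26896\right) - 48058 = \left(-62 + 53792\right) - 48058 = 53730 - 48058 = 5672$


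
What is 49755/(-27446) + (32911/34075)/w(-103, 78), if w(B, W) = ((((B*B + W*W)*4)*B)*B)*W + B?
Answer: -93677659404658716319/51674747061502450450 ≈ -1.8128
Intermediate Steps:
w(B, W) = B + W*B**2*(4*B**2 + 4*W**2) (w(B, W) = ((((B**2 + W**2)*4)*B)*B)*W + B = (((4*B**2 + 4*W**2)*B)*B)*W + B = ((B*(4*B**2 + 4*W**2))*B)*W + B = (B**2*(4*B**2 + 4*W**2))*W + B = W*B**2*(4*B**2 + 4*W**2) + B = B + W*B**2*(4*B**2 + 4*W**2))
49755/(-27446) + (32911/34075)/w(-103, 78) = 49755/(-27446) + (32911/34075)/((-103*(1 + 4*(-103)*78**3 + 4*78*(-103)**3))) = 49755*(-1/27446) + (32911*(1/34075))/((-103*(1 + 4*(-103)*474552 + 4*78*(-1092727)))) = -49755/27446 + 32911/(34075*((-103*(1 - 195515424 - 340930824)))) = -49755/27446 + 32911/(34075*((-103*(-536446247)))) = -49755/27446 + (32911/34075)/55253963441 = -49755/27446 + (32911/34075)*(1/55253963441) = -49755/27446 + 32911/1882778804252075 = -93677659404658716319/51674747061502450450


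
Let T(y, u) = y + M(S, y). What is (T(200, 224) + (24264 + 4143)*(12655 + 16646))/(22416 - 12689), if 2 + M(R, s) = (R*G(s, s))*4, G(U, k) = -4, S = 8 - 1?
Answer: 832353593/9727 ≈ 85572.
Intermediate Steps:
S = 7
M(R, s) = -2 - 16*R (M(R, s) = -2 + (R*(-4))*4 = -2 - 4*R*4 = -2 - 16*R)
T(y, u) = -114 + y (T(y, u) = y + (-2 - 16*7) = y + (-2 - 112) = y - 114 = -114 + y)
(T(200, 224) + (24264 + 4143)*(12655 + 16646))/(22416 - 12689) = ((-114 + 200) + (24264 + 4143)*(12655 + 16646))/(22416 - 12689) = (86 + 28407*29301)/9727 = (86 + 832353507)*(1/9727) = 832353593*(1/9727) = 832353593/9727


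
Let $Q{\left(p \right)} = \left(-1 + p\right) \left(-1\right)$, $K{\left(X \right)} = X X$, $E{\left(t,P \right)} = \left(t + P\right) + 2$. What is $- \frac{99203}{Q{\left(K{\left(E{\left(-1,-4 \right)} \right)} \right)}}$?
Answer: $\frac{99203}{8} \approx 12400.0$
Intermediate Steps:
$E{\left(t,P \right)} = 2 + P + t$ ($E{\left(t,P \right)} = \left(P + t\right) + 2 = 2 + P + t$)
$K{\left(X \right)} = X^{2}$
$Q{\left(p \right)} = 1 - p$
$- \frac{99203}{Q{\left(K{\left(E{\left(-1,-4 \right)} \right)} \right)}} = - \frac{99203}{1 - \left(2 - 4 - 1\right)^{2}} = - \frac{99203}{1 - \left(-3\right)^{2}} = - \frac{99203}{1 - 9} = - \frac{99203}{-8} = \left(-99203\right) \left(- \frac{1}{8}\right) = \frac{99203}{8}$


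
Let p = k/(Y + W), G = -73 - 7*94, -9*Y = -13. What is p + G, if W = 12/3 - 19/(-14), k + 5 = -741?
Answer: -720463/857 ≈ -840.68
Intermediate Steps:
k = -746 (k = -5 - 741 = -746)
Y = 13/9 (Y = -1/9*(-13) = 13/9 ≈ 1.4444)
W = 75/14 (W = 12*(1/3) - 19*(-1/14) = 4 + 19/14 = 75/14 ≈ 5.3571)
G = -731 (G = -73 - 658 = -731)
p = -93996/857 (p = -746/(13/9 + 75/14) = -746/857/126 = -746*126/857 = -93996/857 ≈ -109.68)
p + G = -93996/857 - 731 = -720463/857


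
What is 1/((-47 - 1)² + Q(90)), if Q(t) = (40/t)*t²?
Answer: 1/5904 ≈ 0.00016938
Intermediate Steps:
Q(t) = 40*t
1/((-47 - 1)² + Q(90)) = 1/((-47 - 1)² + 40*90) = 1/((-48)² + 3600) = 1/(2304 + 3600) = 1/5904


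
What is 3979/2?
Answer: 3979/2 ≈ 1989.5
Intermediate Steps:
3979/2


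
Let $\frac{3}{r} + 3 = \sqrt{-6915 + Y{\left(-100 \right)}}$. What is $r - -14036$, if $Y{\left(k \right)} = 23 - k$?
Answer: $\frac{31819609}{2267} - \frac{2 i \sqrt{1698}}{2267} \approx 14036.0 - 0.036354 i$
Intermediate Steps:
$r = \frac{3}{-3 + 2 i \sqrt{1698}}$ ($r = \frac{3}{-3 + \sqrt{-6915 + \left(23 - -100\right)}} = \frac{3}{-3 + \sqrt{-6915 + \left(23 + 100\right)}} = \frac{3}{-3 + \sqrt{-6915 + 123}} = \frac{3}{-3 + \sqrt{-6792}} = \frac{3}{-3 + 2 i \sqrt{1698}} \approx -0.0013233 - 0.036354 i$)
$r - -14036 = \left(- \frac{3}{2267} - \frac{2 i \sqrt{1698}}{2267}\right) - -14036 = \left(- \frac{3}{2267} - \frac{2 i \sqrt{1698}}{2267}\right) + 14036 = \frac{31819609}{2267} - \frac{2 i \sqrt{1698}}{2267}$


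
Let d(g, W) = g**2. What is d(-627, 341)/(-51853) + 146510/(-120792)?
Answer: -3934558657/447387684 ≈ -8.7945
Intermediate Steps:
d(-627, 341)/(-51853) + 146510/(-120792) = (-627)**2/(-51853) + 146510/(-120792) = 393129*(-1/51853) + 146510*(-1/120792) = -393129/51853 - 10465/8628 = -3934558657/447387684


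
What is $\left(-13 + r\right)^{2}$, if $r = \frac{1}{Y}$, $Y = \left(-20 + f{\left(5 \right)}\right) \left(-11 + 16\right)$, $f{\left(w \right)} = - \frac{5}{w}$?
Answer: $\frac{1865956}{11025} \approx 169.25$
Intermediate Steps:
$Y = -105$ ($Y = \left(-20 - \frac{5}{5}\right) \left(-11 + 16\right) = \left(-20 - 1\right) 5 = \left(-21\right) 5 = -105$)
$r = - \frac{1}{105}$ ($r = \frac{1}{-105} = - \frac{1}{105} \approx -0.0095238$)
$\left(-13 + r\right)^{2} = \left(-13 - \frac{1}{105}\right)^{2} = \left(- \frac{1366}{105}\right)^{2} = \frac{1865956}{11025}$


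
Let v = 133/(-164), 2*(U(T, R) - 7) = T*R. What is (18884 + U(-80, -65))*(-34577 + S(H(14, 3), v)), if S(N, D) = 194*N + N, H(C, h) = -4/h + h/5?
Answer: -746167520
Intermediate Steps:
H(C, h) = -4/h + h/5 (H(C, h) = -4/h + h*(⅕) = -4/h + h/5)
U(T, R) = 7 + R*T/2 (U(T, R) = 7 + (T*R)/2 = 7 + (R*T)/2 = 7 + R*T/2)
v = -133/164 (v = 133*(-1/164) = -133/164 ≈ -0.81098)
S(N, D) = 195*N
(18884 + U(-80, -65))*(-34577 + S(H(14, 3), v)) = (18884 + (7 + (½)*(-65)*(-80)))*(-34577 + 195*(-4/3 + (⅕)*3)) = (18884 + (7 + 2600))*(-34577 + 195*(-4*⅓ + ⅗)) = (18884 + 2607)*(-34577 + 195*(-4/3 + ⅗)) = 21491*(-34577 + 195*(-11/15)) = 21491*(-34577 - 143) = 21491*(-34720) = -746167520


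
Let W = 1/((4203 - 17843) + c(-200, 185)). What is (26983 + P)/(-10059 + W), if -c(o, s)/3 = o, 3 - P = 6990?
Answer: -260747840/131169361 ≈ -1.9879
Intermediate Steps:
P = -6987 (P = 3 - 1*6990 = 3 - 6990 = -6987)
c(o, s) = -3*o
W = -1/13040 (W = 1/((4203 - 17843) - 3*(-200)) = 1/(-13640 + 600) = 1/(-13040) = -1/13040 ≈ -7.6687e-5)
(26983 + P)/(-10059 + W) = (26983 - 6987)/(-10059 - 1/13040) = 19996/(-131169361/13040) = 19996*(-13040/131169361) = -260747840/131169361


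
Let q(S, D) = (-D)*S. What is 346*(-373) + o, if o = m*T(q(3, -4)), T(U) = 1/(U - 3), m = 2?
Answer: -1161520/9 ≈ -1.2906e+5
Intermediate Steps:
q(S, D) = -D*S
T(U) = 1/(-3 + U)
o = 2/9 (o = 2/(-3 - 1*(-4)*3) = 2/(-3 + 12) = 2/9 ≈ 0.22222)
346*(-373) + o = 346*(-373) + 2/9 = -129058 + 2/9 = -1161520/9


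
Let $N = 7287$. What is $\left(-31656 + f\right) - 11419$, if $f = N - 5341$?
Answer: $-41129$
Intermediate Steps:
$f = 1946$ ($f = 7287 - 5341 = 1946$)
$\left(-31656 + f\right) - 11419 = \left(-31656 + 1946\right) - 11419 = -29710 - 11419 = -41129$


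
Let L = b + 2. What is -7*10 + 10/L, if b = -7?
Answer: -72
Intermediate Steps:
L = -5 (L = -7 + 2 = -5)
-7*10 + 10/L = -7*10 + 10/(-5) = -70 + 10*(-1/5) = -70 - 2 = -72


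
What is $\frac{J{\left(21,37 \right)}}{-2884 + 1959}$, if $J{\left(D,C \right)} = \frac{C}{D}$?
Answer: $- \frac{1}{525} \approx -0.0019048$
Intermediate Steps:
$\frac{J{\left(21,37 \right)}}{-2884 + 1959} = \frac{37 \cdot \frac{1}{21}}{-2884 + 1959} = \frac{37 \cdot \frac{1}{21}}{-925} = \frac{37}{21} \left(- \frac{1}{925}\right) = - \frac{1}{525}$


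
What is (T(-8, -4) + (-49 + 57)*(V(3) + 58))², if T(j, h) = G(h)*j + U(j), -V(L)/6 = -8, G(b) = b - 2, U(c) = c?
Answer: 788544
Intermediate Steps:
G(b) = -2 + b
V(L) = 48 (V(L) = -6*(-8) = 48)
T(j, h) = j + j*(-2 + h) (T(j, h) = (-2 + h)*j + j = j*(-2 + h) + j = j + j*(-2 + h))
(T(-8, -4) + (-49 + 57)*(V(3) + 58))² = (-8*(-1 - 4) + (-49 + 57)*(48 + 58))² = (-8*(-5) + 8*106)² = (40 + 848)² = 888² = 788544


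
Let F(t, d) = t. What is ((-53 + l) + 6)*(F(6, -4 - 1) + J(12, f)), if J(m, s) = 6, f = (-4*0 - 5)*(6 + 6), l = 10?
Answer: -444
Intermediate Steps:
f = -60 (f = (0 - 5)*12 = -5*12 = -60)
((-53 + l) + 6)*(F(6, -4 - 1) + J(12, f)) = ((-53 + 10) + 6)*(6 + 6) = (-43 + 6)*12 = -37*12 = -444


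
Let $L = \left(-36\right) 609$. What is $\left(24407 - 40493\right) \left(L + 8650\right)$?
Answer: $213525564$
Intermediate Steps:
$L = -21924$
$\left(24407 - 40493\right) \left(L + 8650\right) = \left(24407 - 40493\right) \left(-21924 + 8650\right) = \left(-16086\right) \left(-13274\right) = 213525564$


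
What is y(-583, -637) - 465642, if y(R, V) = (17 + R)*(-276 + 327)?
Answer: -494508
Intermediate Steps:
y(R, V) = 867 + 51*R (y(R, V) = (17 + R)*51 = 867 + 51*R)
y(-583, -637) - 465642 = (867 + 51*(-583)) - 465642 = (867 - 29733) - 465642 = -28866 - 465642 = -494508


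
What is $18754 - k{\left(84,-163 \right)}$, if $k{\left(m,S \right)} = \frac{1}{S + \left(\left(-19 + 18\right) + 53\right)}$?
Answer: $\frac{2081695}{111} \approx 18754.0$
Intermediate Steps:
$k{\left(m,S \right)} = \frac{1}{52 + S}$ ($k{\left(m,S \right)} = \frac{1}{S + \left(-1 + 53\right)} = \frac{1}{S + 52} = \frac{1}{52 + S}$)
$18754 - k{\left(84,-163 \right)} = 18754 - \frac{1}{52 - 163} = 18754 - \frac{1}{-111} = 18754 - - \frac{1}{111} = 18754 + \frac{1}{111} = \frac{2081695}{111}$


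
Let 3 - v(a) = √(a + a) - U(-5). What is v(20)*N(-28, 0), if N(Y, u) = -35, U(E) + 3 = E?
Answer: 175 + 70*√10 ≈ 396.36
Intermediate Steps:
U(E) = -3 + E
v(a) = -5 - √2*√a (v(a) = 3 - (√(a + a) - (-3 - 5)) = 3 - (√(2*a) - 1*(-8)) = 3 - (√2*√a + 8) = 3 - (8 + √2*√a) = 3 + (-8 - √2*√a) = -5 - √2*√a)
v(20)*N(-28, 0) = (-5 - √2*√20)*(-35) = (-5 - √2*2*√5)*(-35) = (-5 - 2*√10)*(-35) = 175 + 70*√10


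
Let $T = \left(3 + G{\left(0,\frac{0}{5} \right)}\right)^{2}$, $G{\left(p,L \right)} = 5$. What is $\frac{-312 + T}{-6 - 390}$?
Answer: $\frac{62}{99} \approx 0.62626$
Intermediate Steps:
$T = 64$ ($T = \left(3 + 5\right)^{2} = 8^{2} = 64$)
$\frac{-312 + T}{-6 - 390} = \frac{-312 + 64}{-6 - 390} = - \frac{248}{-396} = \left(-248\right) \left(- \frac{1}{396}\right) = \frac{62}{99}$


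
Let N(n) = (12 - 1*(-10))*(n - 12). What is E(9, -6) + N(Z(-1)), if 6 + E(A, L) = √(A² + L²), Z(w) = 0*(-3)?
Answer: -270 + 3*√13 ≈ -259.18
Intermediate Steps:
Z(w) = 0
E(A, L) = -6 + √(A² + L²)
N(n) = -264 + 22*n (N(n) = (12 + 10)*(-12 + n) = 22*(-12 + n) = -264 + 22*n)
E(9, -6) + N(Z(-1)) = (-6 + √(9² + (-6)²)) + (-264 + 22*0) = (-6 + √(81 + 36)) + (-264 + 0) = (-6 + √117) - 264 = (-6 + 3*√13) - 264 = -270 + 3*√13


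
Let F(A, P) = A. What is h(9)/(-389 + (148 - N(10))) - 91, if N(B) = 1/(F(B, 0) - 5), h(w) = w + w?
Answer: -6102/67 ≈ -91.075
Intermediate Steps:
h(w) = 2*w
N(B) = 1/(-5 + B) (N(B) = 1/(B - 5) = 1/(-5 + B))
h(9)/(-389 + (148 - N(10))) - 91 = (2*9)/(-389 + (148 - 1/(-5 + 10))) - 91 = 18/(-389 + (148 - 1/5)) - 91 = 18/(-389 + (148 - 1*⅕)) - 91 = 18/(-389 + (148 - ⅕)) - 91 = 18/(-389 + 739/5) - 91 = 18/(-1206/5) - 91 = -5/1206*18 - 91 = -5/67 - 91 = -6102/67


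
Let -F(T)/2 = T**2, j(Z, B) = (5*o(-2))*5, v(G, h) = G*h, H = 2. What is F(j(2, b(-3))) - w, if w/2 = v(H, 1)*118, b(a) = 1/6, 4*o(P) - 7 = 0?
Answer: -34401/8 ≈ -4300.1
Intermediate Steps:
o(P) = 7/4 (o(P) = 7/4 + (1/4)*0 = 7/4 + 0 = 7/4)
b(a) = 1/6
j(Z, B) = 175/4 (j(Z, B) = (5*(7/4))*5 = (35/4)*5 = 175/4)
w = 472 (w = 2*((2*1)*118) = 2*(2*118) = 2*236 = 472)
F(T) = -2*T**2
F(j(2, b(-3))) - w = -2*(175/4)**2 - 1*472 = -2*30625/16 - 472 = -30625/8 - 472 = -34401/8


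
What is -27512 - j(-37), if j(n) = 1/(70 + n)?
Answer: -907897/33 ≈ -27512.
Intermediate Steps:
-27512 - j(-37) = -27512 - 1/(70 - 37) = -27512 - 1/33 = -907897/33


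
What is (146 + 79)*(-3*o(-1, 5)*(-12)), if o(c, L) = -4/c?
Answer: 32400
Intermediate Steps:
(146 + 79)*(-3*o(-1, 5)*(-12)) = (146 + 79)*(-(-12)/(-1)*(-12)) = 225*(-(-12)*(-1)*(-12)) = 225*(-3*4*(-12)) = 225*(-12*(-12)) = 225*144 = 32400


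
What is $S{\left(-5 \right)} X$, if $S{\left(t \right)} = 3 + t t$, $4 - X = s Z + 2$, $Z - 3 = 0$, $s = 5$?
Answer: $-364$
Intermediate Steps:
$Z = 3$ ($Z = 3 + 0 = 3$)
$X = -13$ ($X = 4 - \left(5 \cdot 3 + 2\right) = 4 - \left(15 + 2\right) = 4 - 17 = -13$)
$S{\left(t \right)} = 3 + t^{2}$
$S{\left(-5 \right)} X = \left(3 + \left(-5\right)^{2}\right) \left(-13\right) = \left(3 + 25\right) \left(-13\right) = 28 \left(-13\right) = -364$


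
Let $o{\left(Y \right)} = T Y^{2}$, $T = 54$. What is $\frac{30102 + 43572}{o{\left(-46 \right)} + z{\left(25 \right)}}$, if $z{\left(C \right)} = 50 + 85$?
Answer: $\frac{8186}{12711} \approx 0.64401$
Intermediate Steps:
$z{\left(C \right)} = 135$
$o{\left(Y \right)} = 54 Y^{2}$
$\frac{30102 + 43572}{o{\left(-46 \right)} + z{\left(25 \right)}} = \frac{30102 + 43572}{54 \left(-46\right)^{2} + 135} = \frac{73674}{54 \cdot 2116 + 135} = \frac{73674}{114264 + 135} = \frac{73674}{114399} = 73674 \cdot \frac{1}{114399} = \frac{8186}{12711}$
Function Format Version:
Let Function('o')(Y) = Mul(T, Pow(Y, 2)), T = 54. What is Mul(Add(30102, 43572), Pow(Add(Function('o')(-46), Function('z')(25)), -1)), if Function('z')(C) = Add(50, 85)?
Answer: Rational(8186, 12711) ≈ 0.64401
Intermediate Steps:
Function('z')(C) = 135
Function('o')(Y) = Mul(54, Pow(Y, 2))
Mul(Add(30102, 43572), Pow(Add(Function('o')(-46), Function('z')(25)), -1)) = Mul(Add(30102, 43572), Pow(Add(Mul(54, Pow(-46, 2)), 135), -1)) = Mul(73674, Pow(Add(Mul(54, 2116), 135), -1)) = Mul(73674, Pow(Add(114264, 135), -1)) = Mul(73674, Pow(114399, -1)) = Mul(73674, Rational(1, 114399)) = Rational(8186, 12711)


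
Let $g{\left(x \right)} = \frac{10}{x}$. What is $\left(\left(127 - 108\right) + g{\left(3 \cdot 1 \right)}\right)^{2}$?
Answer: $\frac{4489}{9} \approx 498.78$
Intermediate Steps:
$\left(\left(127 - 108\right) + g{\left(3 \cdot 1 \right)}\right)^{2} = \left(\left(127 - 108\right) + \frac{10}{3 \cdot 1}\right)^{2} = \left(19 + \frac{10}{3}\right)^{2} = \left(\frac{67}{3}\right)^{2} = \frac{4489}{9}$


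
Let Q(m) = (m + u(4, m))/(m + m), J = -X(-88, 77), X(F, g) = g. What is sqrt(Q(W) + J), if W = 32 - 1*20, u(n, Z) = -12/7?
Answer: 2*I*sqrt(938)/7 ≈ 8.7505*I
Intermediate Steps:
u(n, Z) = -12/7 (u(n, Z) = -12*1/7 = -12/7)
W = 12 (W = 32 - 20 = 12)
J = -77 (J = -1*77 = -77)
Q(m) = (-12/7 + m)/(2*m) (Q(m) = (m - 12/7)/(m + m) = (-12/7 + m)/((2*m)) = (-12/7 + m)*(1/(2*m)) = (-12/7 + m)/(2*m))
sqrt(Q(W) + J) = sqrt((1/14)*(-12 + 7*12)/12 - 77) = sqrt((1/14)*(1/12)*(-12 + 84) - 77) = sqrt((1/14)*(1/12)*72 - 77) = sqrt(3/7 - 77) = sqrt(-536/7) = 2*I*sqrt(938)/7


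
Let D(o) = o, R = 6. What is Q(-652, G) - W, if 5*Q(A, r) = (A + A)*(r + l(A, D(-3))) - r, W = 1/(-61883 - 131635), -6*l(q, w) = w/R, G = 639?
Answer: -161394721561/967590 ≈ -1.6680e+5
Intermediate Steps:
l(q, w) = -w/36 (l(q, w) = -w/(6*6) = -w/36)
W = -1/193518 (W = 1/(-193518) = -1/193518 ≈ -5.1675e-6)
Q(A, r) = -r/5 + 2*A*(1/12 + r)/5 (Q(A, r) = ((A + A)*(r - 1/36*(-3)) - r)/5 = ((2*A)*(r + 1/12) - r)/5 = ((2*A)*(1/12 + r) - r)/5 = (2*A*(1/12 + r) - r)/5 = (-r + 2*A*(1/12 + r))/5 = -r/5 + 2*A*(1/12 + r)/5)
Q(-652, G) - W = (-⅕*639 + (1/30)*(-652) + (⅖)*(-652)*639) - 1*(-1/193518) = (-639/5 - 326/15 - 833256/5) + 1/193518 = -2502011/15 + 1/193518 = -161394721561/967590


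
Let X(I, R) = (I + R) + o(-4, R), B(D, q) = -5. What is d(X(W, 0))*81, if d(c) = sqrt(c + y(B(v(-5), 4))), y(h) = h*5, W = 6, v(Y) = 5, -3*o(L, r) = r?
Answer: 81*I*sqrt(19) ≈ 353.07*I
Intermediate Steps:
o(L, r) = -r/3
y(h) = 5*h
X(I, R) = I + 2*R/3 (X(I, R) = (I + R) - R/3 = I + 2*R/3)
d(c) = sqrt(-25 + c) (d(c) = sqrt(c + 5*(-5)) = sqrt(c - 25) = sqrt(-25 + c))
d(X(W, 0))*81 = sqrt(-25 + (6 + (2/3)*0))*81 = sqrt(-25 + (6 + 0))*81 = sqrt(-25 + 6)*81 = sqrt(-19)*81 = (I*sqrt(19))*81 = 81*I*sqrt(19)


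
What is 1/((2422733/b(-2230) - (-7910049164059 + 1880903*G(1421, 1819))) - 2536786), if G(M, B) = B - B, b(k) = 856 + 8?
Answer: 864/6834280288386605 ≈ 1.2642e-13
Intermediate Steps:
b(k) = 864
G(M, B) = 0
1/((2422733/b(-2230) - (-7910049164059 + 1880903*G(1421, 1819))) - 2536786) = 1/((2422733/864 - 1880903/(1/(0 - 4205453))) - 2536786) = 1/((2422733*(1/864) - 1880903/(1/(-4205453))) - 2536786) = 1/((2422733/864 - 1880903/(-1/4205453)) - 2536786) = 1/((2422733/864 - 1880903*(-4205453)) - 2536786) = 1/((2422733/864 + 7910049164059) - 2536786) = 1/(6834282480169709/864 - 2536786) = 1/(6834280288386605/864) = 864/6834280288386605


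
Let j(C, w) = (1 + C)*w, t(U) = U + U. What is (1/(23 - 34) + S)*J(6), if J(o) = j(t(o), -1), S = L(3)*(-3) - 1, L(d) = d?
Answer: 1443/11 ≈ 131.18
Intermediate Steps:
t(U) = 2*U
j(C, w) = w*(1 + C)
S = -10 (S = 3*(-3) - 1 = -9 - 1 = -10)
J(o) = -1 - 2*o (J(o) = -(1 + 2*o) = -1 - 2*o)
(1/(23 - 34) + S)*J(6) = (1/(23 - 34) - 10)*(-1 - 2*6) = (1/(-11) - 10)*(-1 - 12) = (-1/11 - 10)*(-13) = -111/11*(-13) = 1443/11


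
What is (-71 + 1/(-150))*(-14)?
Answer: 74557/75 ≈ 994.09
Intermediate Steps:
(-71 + 1/(-150))*(-14) = (-71 - 1/150)*(-14) = -10651/150*(-14) = 74557/75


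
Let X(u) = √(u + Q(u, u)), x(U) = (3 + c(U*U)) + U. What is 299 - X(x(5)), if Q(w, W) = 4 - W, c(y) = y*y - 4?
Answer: 297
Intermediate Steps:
c(y) = -4 + y² (c(y) = y² - 4 = -4 + y²)
x(U) = -1 + U + U⁴ (x(U) = (3 + (-4 + (U*U)²)) + U = (3 + (-4 + (U²)²)) + U = (3 + (-4 + U⁴)) + U = (-1 + U⁴) + U = -1 + U + U⁴)
X(u) = 2 (X(u) = √(u + (4 - u)) = √4 = 2)
299 - X(x(5)) = 299 - 1*2 = 299 - 2 = 297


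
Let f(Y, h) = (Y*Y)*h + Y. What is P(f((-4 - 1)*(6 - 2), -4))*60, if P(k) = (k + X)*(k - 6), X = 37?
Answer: 154437480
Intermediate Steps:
f(Y, h) = Y + h*Y**2 (f(Y, h) = Y**2*h + Y = h*Y**2 + Y = Y + h*Y**2)
P(k) = (-6 + k)*(37 + k) (P(k) = (k + 37)*(k - 6) = (37 + k)*(-6 + k) = (-6 + k)*(37 + k))
P(f((-4 - 1)*(6 - 2), -4))*60 = (-222 + (((-4 - 1)*(6 - 2))*(1 + ((-4 - 1)*(6 - 2))*(-4)))**2 + 31*(((-4 - 1)*(6 - 2))*(1 + ((-4 - 1)*(6 - 2))*(-4))))*60 = (-222 + ((-5*4)*(1 - 5*4*(-4)))**2 + 31*((-5*4)*(1 - 5*4*(-4))))*60 = (-222 + (-20*(1 - 20*(-4)))**2 + 31*(-20*(1 - 20*(-4))))*60 = (-222 + (-20*(1 + 80))**2 + 31*(-20*(1 + 80)))*60 = (-222 + (-20*81)**2 + 31*(-20*81))*60 = (-222 + (-1620)**2 + 31*(-1620))*60 = (-222 + 2624400 - 50220)*60 = 2573958*60 = 154437480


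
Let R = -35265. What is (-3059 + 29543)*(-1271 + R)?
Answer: -967619424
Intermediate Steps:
(-3059 + 29543)*(-1271 + R) = (-3059 + 29543)*(-1271 - 35265) = 26484*(-36536) = -967619424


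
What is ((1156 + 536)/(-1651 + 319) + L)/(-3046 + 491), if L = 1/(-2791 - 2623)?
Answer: 50899/102362498 ≈ 0.00049724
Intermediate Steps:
L = -1/5414 (L = 1/(-5414) = -1/5414 ≈ -0.00018471)
((1156 + 536)/(-1651 + 319) + L)/(-3046 + 491) = ((1156 + 536)/(-1651 + 319) - 1/5414)/(-3046 + 491) = (1692/(-1332) - 1/5414)/(-2555) = (1692*(-1/1332) - 1/5414)*(-1/2555) = (-47/37 - 1/5414)*(-1/2555) = -254495/200318*(-1/2555) = 50899/102362498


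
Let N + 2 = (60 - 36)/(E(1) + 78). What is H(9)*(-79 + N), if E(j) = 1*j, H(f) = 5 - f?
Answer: 25500/79 ≈ 322.78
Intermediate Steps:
E(j) = j
N = -134/79 (N = -2 + (60 - 36)/(1 + 78) = -2 + 24/79 = -134/79 ≈ -1.6962)
H(9)*(-79 + N) = (5 - 1*9)*(-79 - 134/79) = (5 - 9)*(-6375/79) = -4*(-6375/79) = 25500/79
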